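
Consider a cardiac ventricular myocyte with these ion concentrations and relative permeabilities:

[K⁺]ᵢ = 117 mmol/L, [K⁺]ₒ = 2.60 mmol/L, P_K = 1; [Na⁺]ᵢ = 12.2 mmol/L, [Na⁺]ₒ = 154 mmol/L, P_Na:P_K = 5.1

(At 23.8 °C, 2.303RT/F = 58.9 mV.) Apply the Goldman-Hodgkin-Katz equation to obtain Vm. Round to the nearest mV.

38 mV

Vm = 58.9 · log₁₀[(Σ P·[cation]ₒ + Σ P·[anion]ᵢ) / (Σ P·[cation]ᵢ + Σ P·[anion]ₒ)]
Numerator = 1×2.60 + 5.1×154 = 788
Denominator = 1×117 + 5.1×12.2 = 179.2
Vm = 58.9 · log₁₀(4.3968) = 58.9 × (0.6431) = 37.88 mV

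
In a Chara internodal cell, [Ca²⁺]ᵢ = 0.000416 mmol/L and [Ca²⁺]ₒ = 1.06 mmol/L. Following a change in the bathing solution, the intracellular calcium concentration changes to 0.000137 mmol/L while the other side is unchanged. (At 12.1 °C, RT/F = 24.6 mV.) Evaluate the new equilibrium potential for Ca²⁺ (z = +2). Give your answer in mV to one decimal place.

110.1 mV

After the shift: [Ca²⁺]_out = 1.06, [Ca²⁺]_in = 0.000137 mmol/L.
E_new = (24.6/2)·ln(1.06/0.000137) = 12.30 · (8.9538) = 110.13 mV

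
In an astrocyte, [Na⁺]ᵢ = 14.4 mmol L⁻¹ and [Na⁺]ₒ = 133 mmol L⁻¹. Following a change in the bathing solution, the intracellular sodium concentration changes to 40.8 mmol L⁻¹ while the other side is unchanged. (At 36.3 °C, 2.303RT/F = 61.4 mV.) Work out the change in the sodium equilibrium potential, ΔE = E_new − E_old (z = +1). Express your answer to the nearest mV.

E_old = (61.4/1)·log₁₀(133/14.4) = 59.28 mV
E_new = (61.4/1)·log₁₀(133/40.8) = 31.51 mV
ΔE = 31.51 − (59.28) = -27.77 mV

-28 mV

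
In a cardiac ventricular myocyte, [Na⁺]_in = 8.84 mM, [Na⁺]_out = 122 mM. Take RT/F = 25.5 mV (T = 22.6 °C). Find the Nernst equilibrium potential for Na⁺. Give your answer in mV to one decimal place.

66.9 mV

E = (25.5/z) · ln([Na⁺]_out/[Na⁺]_in) with z = +1.
= (25.5/1) · ln(122/8.84) = 25.50 · ln(13.8)
= 25.50 · (2.6247) = 66.93 mV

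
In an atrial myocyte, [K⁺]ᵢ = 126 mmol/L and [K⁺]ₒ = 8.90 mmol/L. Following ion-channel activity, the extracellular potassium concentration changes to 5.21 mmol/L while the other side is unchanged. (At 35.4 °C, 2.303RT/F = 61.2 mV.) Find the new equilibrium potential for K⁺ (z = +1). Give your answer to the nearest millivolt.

-85 mV

After the shift: [K⁺]_out = 5.21, [K⁺]_in = 126 mmol/L.
E_new = (61.2/1)·log₁₀(5.21/126) = 61.20 · (-1.3835) = -84.67 mV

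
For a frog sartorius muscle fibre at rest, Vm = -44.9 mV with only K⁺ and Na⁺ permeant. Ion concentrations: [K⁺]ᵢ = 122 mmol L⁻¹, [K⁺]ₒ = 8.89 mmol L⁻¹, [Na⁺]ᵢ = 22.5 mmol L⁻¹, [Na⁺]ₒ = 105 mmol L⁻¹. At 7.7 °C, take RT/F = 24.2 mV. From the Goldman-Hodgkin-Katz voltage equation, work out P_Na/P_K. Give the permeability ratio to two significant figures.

Let α = P_Na/P_K. GHK: Vm = 24.2·ln[(Kₒ + α·Naₒ)/(Kᵢ + α·Naᵢ)].
e^(Vm/24.2) = e^(-44.9/24.2) = 0.15639
So 0.15639·(Kᵢ + α·Naᵢ) = Kₒ + α·Naₒ → α = (0.15639·122.0 − 8.89) / (105.0 − 0.15639·22.5)
α = (19.08 − 8.89) / (105.0 − 3.519) = 10.19/101.5 = 0.1004

0.10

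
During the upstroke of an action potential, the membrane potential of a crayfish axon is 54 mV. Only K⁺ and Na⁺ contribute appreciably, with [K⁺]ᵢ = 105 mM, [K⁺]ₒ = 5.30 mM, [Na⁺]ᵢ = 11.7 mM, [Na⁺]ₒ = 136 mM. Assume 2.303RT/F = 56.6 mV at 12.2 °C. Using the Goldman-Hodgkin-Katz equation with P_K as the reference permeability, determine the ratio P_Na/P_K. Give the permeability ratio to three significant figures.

30.6

Let α = P_Na/P_K. GHK: Vm = 56.6·log₁₀[(Kₒ + α·Naₒ)/(Kᵢ + α·Naᵢ)].
10^(Vm/56.6) = 10^(54.0/56.6) = 8.9963
So 8.9963·(Kᵢ + α·Naᵢ) = Kₒ + α·Naₒ → α = (8.9963·105.0 − 5.3) / (136.0 − 8.9963·11.7)
α = (944.6 − 5.3) / (136.0 − 105.3) = 939.3/30.74 = 30.55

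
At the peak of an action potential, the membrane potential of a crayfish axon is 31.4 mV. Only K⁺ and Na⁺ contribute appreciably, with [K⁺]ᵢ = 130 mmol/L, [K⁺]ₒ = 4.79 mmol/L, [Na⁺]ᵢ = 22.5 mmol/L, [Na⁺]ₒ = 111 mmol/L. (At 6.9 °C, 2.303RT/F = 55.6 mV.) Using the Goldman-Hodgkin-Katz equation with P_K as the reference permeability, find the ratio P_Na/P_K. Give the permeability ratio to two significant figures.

17

Let α = P_Na/P_K. GHK: Vm = 55.6·log₁₀[(Kₒ + α·Naₒ)/(Kᵢ + α·Naᵢ)].
10^(Vm/55.6) = 10^(31.4/55.6) = 3.6707
So 3.6707·(Kᵢ + α·Naᵢ) = Kₒ + α·Naₒ → α = (3.6707·130.0 − 4.79) / (111.0 − 3.6707·22.5)
α = (477.2 − 4.79) / (111.0 − 82.59) = 472.4/28.41 = 16.63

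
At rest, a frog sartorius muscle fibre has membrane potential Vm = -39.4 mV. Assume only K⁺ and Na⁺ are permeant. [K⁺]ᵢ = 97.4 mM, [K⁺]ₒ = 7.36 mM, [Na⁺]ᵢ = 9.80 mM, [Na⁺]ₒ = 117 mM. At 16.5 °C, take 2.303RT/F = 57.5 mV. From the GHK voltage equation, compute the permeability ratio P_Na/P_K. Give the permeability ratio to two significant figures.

0.11

Let α = P_Na/P_K. GHK: Vm = 57.5·log₁₀[(Kₒ + α·Naₒ)/(Kᵢ + α·Naᵢ)].
10^(Vm/57.5) = 10^(-39.4/57.5) = 0.20643
So 0.20643·(Kᵢ + α·Naᵢ) = Kₒ + α·Naₒ → α = (0.20643·97.4 − 7.36) / (117.0 − 0.20643·9.8)
α = (20.11 − 7.36) / (117.0 − 2.023) = 12.75/115 = 0.1109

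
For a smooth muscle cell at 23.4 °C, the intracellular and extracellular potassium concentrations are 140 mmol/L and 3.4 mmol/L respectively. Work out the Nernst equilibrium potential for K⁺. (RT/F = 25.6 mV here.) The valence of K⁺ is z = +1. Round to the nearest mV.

-95 mV

E = (25.6/z) · ln([K⁺]_out/[K⁺]_in) with z = +1.
= (25.6/1) · ln(3.4/140) = 25.60 · ln(0.02429)
= 25.60 · (-3.7179) = -95.18 mV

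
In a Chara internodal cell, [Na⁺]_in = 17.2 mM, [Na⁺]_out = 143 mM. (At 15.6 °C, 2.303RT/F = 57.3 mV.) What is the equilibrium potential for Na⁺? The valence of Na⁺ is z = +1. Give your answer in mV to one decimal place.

52.7 mV

E = (57.3/z) · log₁₀([Na⁺]_out/[Na⁺]_in) with z = +1.
= (57.3/1) · log₁₀(143/17.2) = 57.30 · log₁₀(8.314)
= 57.30 · (0.9198) = 52.70 mV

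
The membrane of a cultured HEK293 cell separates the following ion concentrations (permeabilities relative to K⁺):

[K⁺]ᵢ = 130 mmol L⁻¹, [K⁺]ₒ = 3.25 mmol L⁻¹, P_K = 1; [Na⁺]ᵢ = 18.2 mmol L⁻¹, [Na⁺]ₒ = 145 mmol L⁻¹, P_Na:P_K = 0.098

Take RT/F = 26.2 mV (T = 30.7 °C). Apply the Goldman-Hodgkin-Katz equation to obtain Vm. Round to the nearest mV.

Vm = 26.2 · ln[(Σ P·[cation]ₒ + Σ P·[anion]ᵢ) / (Σ P·[cation]ᵢ + Σ P·[anion]ₒ)]
Numerator = 1×3.25 + 0.098×145 = 17.46
Denominator = 1×130 + 0.098×18.2 = 131.8
Vm = 26.2 · ln(0.13249) = 26.2 × (-2.0212) = -52.96 mV

-53 mV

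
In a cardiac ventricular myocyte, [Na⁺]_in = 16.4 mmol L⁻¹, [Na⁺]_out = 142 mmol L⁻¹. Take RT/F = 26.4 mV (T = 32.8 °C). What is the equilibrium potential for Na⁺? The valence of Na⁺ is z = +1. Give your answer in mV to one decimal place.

57.0 mV

E = (26.4/z) · ln([Na⁺]_out/[Na⁺]_in) with z = +1.
= (26.4/1) · ln(142/16.4) = 26.40 · ln(8.659)
= 26.40 · (2.1585) = 56.99 mV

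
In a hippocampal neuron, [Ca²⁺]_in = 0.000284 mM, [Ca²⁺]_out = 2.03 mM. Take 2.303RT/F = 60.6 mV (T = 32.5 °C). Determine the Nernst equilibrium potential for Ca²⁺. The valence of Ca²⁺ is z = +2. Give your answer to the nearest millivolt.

E = (60.6/z) · log₁₀([Ca²⁺]_out/[Ca²⁺]_in) with z = +2.
= (60.6/2) · log₁₀(2.03/0.000284) = 30.30 · log₁₀(7148)
= 30.30 · (3.8542) = 116.78 mV

117 mV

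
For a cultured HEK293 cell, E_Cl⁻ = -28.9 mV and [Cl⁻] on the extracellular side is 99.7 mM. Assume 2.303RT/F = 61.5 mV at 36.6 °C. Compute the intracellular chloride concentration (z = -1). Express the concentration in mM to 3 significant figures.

Nernst: E = (61.5/-1) · log₁₀([out]/[in]), so log₁₀([out]/[in]) = -28.9 × -1 / 61.5 = 0.4699.
[out]/[in] = 10^(0.4699) = 2.951.
[in] = 99.7 / 2.951 = 33.79 mM.

33.8 mM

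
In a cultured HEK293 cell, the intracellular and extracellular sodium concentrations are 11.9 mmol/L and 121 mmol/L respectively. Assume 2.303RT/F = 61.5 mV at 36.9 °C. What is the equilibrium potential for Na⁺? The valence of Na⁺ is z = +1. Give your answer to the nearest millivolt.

62 mV

E = (61.5/z) · log₁₀([Na⁺]_out/[Na⁺]_in) with z = +1.
= (61.5/1) · log₁₀(121/11.9) = 61.50 · log₁₀(10.17)
= 61.50 · (1.0072) = 61.95 mV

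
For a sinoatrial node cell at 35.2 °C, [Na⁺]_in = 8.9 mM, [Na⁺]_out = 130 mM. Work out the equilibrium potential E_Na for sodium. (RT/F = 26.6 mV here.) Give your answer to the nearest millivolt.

71 mV

E = (26.6/z) · ln([Na⁺]_out/[Na⁺]_in) with z = +1.
= (26.6/1) · ln(130/8.9) = 26.60 · ln(14.61)
= 26.60 · (2.6815) = 71.33 mV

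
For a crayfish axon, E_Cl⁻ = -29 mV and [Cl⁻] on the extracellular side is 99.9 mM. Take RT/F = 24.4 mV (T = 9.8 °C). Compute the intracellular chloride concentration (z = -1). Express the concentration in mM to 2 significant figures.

30 mM

Nernst: E = (24.4/-1) · ln([out]/[in]), so ln([out]/[in]) = -29.0 × -1 / 24.4 = 1.1885.
[out]/[in] = e^(1.1885) = 3.282.
[in] = 99.9 / 3.282 = 30.44 mM.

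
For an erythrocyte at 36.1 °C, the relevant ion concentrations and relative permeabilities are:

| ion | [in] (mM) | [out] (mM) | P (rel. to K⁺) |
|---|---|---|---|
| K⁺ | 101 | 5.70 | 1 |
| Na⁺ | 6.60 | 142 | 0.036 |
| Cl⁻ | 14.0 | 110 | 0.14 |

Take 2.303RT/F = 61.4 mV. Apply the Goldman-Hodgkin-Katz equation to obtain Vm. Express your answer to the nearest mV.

-59 mV

Vm = 61.4 · log₁₀[(Σ P·[cation]ₒ + Σ P·[anion]ᵢ) / (Σ P·[cation]ᵢ + Σ P·[anion]ₒ)]
Numerator = 1×5.70 + 0.036×142 + 0.14×14.0 = 12.77
Denominator = 1×101 + 0.036×6.60 + 0.14×110 = 116.6
Vm = 61.4 · log₁₀(0.1095) = 61.4 × (-0.9606) = -58.98 mV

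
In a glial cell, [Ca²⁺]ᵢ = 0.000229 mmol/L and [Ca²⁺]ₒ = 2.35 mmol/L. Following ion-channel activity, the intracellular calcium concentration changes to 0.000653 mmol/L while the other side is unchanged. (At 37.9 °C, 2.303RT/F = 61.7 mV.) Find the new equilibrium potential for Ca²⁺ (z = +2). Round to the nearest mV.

After the shift: [Ca²⁺]_out = 2.35, [Ca²⁺]_in = 0.000653 mmol/L.
E_new = (61.7/2)·log₁₀(2.35/0.000653) = 30.85 · (3.5562) = 109.71 mV

110 mV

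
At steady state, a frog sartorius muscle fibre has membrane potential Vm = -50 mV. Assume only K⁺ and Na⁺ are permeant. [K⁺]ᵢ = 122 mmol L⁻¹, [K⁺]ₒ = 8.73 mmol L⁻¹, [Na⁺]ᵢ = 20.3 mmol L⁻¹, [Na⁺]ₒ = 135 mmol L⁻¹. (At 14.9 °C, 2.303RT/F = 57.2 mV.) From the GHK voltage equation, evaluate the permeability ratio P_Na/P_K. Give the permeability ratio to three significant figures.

Let α = P_Na/P_K. GHK: Vm = 57.2·log₁₀[(Kₒ + α·Naₒ)/(Kᵢ + α·Naᵢ)].
10^(Vm/57.2) = 10^(-50.0/57.2) = 0.13362
So 0.13362·(Kᵢ + α·Naᵢ) = Kₒ + α·Naₒ → α = (0.13362·122.0 − 8.73) / (135.0 − 0.13362·20.3)
α = (16.3 − 8.73) / (135.0 − 2.713) = 7.572/132.3 = 0.05724

0.0572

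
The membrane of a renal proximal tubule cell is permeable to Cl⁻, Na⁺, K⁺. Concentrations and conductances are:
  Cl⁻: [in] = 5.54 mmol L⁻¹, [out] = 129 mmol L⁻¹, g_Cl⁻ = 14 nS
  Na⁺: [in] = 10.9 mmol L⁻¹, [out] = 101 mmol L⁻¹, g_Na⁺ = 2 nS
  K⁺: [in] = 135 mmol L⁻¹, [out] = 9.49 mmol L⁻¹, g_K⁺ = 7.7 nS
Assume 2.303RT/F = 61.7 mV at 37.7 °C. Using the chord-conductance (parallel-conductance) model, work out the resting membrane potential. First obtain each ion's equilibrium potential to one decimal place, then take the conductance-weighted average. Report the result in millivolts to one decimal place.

E_Cl⁻ = (61.7/-1)·log₁₀(129/5.54) = -84.3 mV
E_Na⁺ = (61.7/1)·log₁₀(101/10.9) = 59.7 mV
E_K⁺ = (61.7/1)·log₁₀(9.49/135) = -71.1 mV
Vm = (Σ gᵢEᵢ)/(Σ gᵢ) = (14·-84.3 + 2·59.7 + 7.7·-71.1) / (14 + 2 + 7.7)
= -1608.27 / 23.7 = -67.86 mV

-67.9 mV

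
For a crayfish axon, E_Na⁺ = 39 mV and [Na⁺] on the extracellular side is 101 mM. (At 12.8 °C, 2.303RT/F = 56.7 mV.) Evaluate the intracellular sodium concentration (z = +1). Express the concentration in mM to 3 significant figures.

20.7 mM

Nernst: E = (56.7/1) · log₁₀([out]/[in]), so log₁₀([out]/[in]) = 39.0 × 1 / 56.7 = 0.6878.
[out]/[in] = 10^(0.6878) = 4.873.
[in] = 101 / 4.873 = 20.72 mM.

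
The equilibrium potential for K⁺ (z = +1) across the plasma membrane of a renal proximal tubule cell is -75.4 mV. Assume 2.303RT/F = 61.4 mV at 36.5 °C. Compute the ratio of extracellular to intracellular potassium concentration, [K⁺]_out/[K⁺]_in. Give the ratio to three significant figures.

0.0592

log₁₀([out]/[in]) = E·z/(61.4) = -75.4 × 1 / 61.4 = -1.2280
[out]/[in] = 10^(-1.2280) = 0.05915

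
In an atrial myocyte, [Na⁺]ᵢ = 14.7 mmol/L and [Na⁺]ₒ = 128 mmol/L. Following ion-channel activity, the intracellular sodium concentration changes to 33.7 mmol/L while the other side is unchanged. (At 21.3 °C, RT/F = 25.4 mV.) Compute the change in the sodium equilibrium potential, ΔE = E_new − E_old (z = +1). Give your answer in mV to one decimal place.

E_old = (25.4/1)·ln(128/14.7) = 54.97 mV
E_new = (25.4/1)·ln(128/33.7) = 33.90 mV
ΔE = 33.90 − (54.97) = -21.07 mV

-21.1 mV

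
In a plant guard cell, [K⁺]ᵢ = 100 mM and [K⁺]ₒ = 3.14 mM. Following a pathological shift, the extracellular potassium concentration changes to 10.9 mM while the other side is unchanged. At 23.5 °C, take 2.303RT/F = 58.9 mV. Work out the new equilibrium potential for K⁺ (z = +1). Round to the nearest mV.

After the shift: [K⁺]_out = 10.9, [K⁺]_in = 100 mM.
E_new = (58.9/1)·log₁₀(10.9/100) = 58.90 · (-0.9626) = -56.70 mV

-57 mV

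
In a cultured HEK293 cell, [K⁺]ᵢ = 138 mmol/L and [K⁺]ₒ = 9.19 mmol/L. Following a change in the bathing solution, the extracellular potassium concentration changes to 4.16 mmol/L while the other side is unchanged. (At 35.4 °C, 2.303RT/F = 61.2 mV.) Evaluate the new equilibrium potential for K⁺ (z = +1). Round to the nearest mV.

After the shift: [K⁺]_out = 4.16, [K⁺]_in = 138 mmol/L.
E_new = (61.2/1)·log₁₀(4.16/138) = 61.20 · (-1.5208) = -93.07 mV

-93 mV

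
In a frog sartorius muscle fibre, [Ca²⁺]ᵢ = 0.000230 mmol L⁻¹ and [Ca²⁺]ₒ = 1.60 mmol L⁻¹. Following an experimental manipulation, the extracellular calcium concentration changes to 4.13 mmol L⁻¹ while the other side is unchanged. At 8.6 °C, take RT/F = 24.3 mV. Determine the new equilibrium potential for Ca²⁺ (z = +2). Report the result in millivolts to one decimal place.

119.0 mV

After the shift: [Ca²⁺]_out = 4.13, [Ca²⁺]_in = 0.000230 mmol L⁻¹.
E_new = (24.3/2)·ln(4.13/0.000230) = 12.15 · (9.7957) = 119.02 mV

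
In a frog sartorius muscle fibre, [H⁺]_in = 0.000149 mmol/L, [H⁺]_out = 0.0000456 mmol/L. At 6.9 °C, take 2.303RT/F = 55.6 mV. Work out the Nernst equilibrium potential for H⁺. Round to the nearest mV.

-29 mV

E = (55.6/z) · log₁₀([H⁺]_out/[H⁺]_in) with z = +1.
= (55.6/1) · log₁₀(0.0000456/0.000149) = 55.60 · log₁₀(0.306)
= 55.60 · (-0.5142) = -28.59 mV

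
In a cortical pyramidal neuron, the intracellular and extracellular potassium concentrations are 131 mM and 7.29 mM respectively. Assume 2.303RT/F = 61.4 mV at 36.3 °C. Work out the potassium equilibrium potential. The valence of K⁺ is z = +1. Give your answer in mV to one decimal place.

E = (61.4/z) · log₁₀([K⁺]_out/[K⁺]_in) with z = +1.
= (61.4/1) · log₁₀(7.29/131) = 61.40 · log₁₀(0.05565)
= 61.40 · (-1.2545) = -77.03 mV

-77.0 mV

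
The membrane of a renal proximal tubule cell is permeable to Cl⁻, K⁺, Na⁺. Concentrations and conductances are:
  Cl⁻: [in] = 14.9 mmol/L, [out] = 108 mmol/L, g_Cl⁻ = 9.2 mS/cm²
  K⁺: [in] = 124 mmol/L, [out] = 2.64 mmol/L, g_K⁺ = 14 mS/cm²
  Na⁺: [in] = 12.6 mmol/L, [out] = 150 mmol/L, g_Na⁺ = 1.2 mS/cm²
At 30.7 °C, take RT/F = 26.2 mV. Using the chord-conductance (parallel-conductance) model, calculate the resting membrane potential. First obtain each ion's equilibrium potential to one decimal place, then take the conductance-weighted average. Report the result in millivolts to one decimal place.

E_Cl⁻ = (26.2/-1)·ln(108/14.9) = -51.9 mV
E_K⁺ = (26.2/1)·ln(2.64/124) = -100.9 mV
E_Na⁺ = (26.2/1)·ln(150/12.6) = 64.9 mV
Vm = (Σ gᵢEᵢ)/(Σ gᵢ) = (9.2·-51.9 + 14·-100.9 + 1.2·64.9) / (9.2 + 14 + 1.2)
= -1812.20 / 24.4 = -74.27 mV

-74.3 mV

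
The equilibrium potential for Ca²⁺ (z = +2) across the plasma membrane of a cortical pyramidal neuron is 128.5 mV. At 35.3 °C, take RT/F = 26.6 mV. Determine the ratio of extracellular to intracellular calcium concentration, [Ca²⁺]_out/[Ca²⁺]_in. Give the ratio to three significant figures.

ln([out]/[in]) = E·z/(26.6) = 128.5 × 2 / 26.6 = 9.6617
[out]/[in] = e^(9.6617) = 1.57e+04

15700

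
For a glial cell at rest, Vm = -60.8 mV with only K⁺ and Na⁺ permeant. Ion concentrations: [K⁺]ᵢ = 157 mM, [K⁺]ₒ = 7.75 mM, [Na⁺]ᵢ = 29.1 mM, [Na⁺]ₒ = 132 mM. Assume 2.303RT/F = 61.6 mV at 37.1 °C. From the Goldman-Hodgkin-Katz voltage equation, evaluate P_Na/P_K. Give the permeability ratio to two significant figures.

0.065

Let α = P_Na/P_K. GHK: Vm = 61.6·log₁₀[(Kₒ + α·Naₒ)/(Kᵢ + α·Naᵢ)].
10^(Vm/61.6) = 10^(-60.8/61.6) = 0.10304
So 0.10304·(Kᵢ + α·Naᵢ) = Kₒ + α·Naₒ → α = (0.10304·157.0 − 7.75) / (132.0 − 0.10304·29.1)
α = (16.18 − 7.75) / (132.0 − 2.998) = 8.427/129 = 0.06532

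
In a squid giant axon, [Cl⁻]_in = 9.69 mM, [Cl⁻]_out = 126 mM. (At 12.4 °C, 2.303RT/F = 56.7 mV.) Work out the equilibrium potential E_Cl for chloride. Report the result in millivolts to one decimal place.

E = (56.7/z) · log₁₀([Cl⁻]_out/[Cl⁻]_in) with z = -1.
For an anion, dividing by z = -1 reverses the sign.
= (56.7/-1) · log₁₀(126/9.69) = -56.70 · log₁₀(13)
= -56.70 · (1.1140) = -63.17 mV

-63.2 mV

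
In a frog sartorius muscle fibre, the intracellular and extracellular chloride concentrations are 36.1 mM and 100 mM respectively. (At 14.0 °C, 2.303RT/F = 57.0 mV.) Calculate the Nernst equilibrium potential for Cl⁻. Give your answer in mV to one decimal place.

-25.2 mV

E = (57.0/z) · log₁₀([Cl⁻]_out/[Cl⁻]_in) with z = -1.
For an anion, dividing by z = -1 reverses the sign.
= (57.0/-1) · log₁₀(100/36.1) = -57.00 · log₁₀(2.77)
= -57.00 · (0.4425) = -25.22 mV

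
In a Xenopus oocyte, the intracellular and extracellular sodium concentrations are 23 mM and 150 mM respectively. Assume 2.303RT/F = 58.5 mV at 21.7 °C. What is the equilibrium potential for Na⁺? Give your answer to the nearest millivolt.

E = (58.5/z) · log₁₀([Na⁺]_out/[Na⁺]_in) with z = +1.
= (58.5/1) · log₁₀(150/23) = 58.50 · log₁₀(6.522)
= 58.50 · (0.8144) = 47.64 mV

48 mV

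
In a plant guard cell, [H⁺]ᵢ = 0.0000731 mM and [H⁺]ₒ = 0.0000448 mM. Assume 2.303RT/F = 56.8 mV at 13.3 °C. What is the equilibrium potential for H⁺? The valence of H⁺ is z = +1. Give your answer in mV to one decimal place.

-12.1 mV

E = (56.8/z) · log₁₀([H⁺]_out/[H⁺]_in) with z = +1.
= (56.8/1) · log₁₀(0.0000448/0.0000731) = 56.80 · log₁₀(0.6129)
= 56.80 · (-0.2126) = -12.08 mV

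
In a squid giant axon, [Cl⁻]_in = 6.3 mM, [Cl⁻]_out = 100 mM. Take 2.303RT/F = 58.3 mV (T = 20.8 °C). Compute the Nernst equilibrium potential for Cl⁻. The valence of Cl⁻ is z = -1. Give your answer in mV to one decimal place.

-70.0 mV

E = (58.3/z) · log₁₀([Cl⁻]_out/[Cl⁻]_in) with z = -1.
For an anion, dividing by z = -1 reverses the sign.
= (58.3/-1) · log₁₀(100/6.3) = -58.30 · log₁₀(15.87)
= -58.30 · (1.2007) = -70.00 mV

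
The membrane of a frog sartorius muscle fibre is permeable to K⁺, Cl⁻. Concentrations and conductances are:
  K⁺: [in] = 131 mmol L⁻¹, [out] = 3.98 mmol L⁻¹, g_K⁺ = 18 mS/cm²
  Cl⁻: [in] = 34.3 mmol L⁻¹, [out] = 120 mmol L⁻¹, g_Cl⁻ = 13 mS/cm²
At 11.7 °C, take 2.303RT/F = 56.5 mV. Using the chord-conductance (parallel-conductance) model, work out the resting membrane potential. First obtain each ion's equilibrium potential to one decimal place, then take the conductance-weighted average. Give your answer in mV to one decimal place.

-62.6 mV

E_K⁺ = (56.5/1)·log₁₀(3.98/131) = -85.7 mV
E_Cl⁻ = (56.5/-1)·log₁₀(120/34.3) = -30.7 mV
Vm = (Σ gᵢEᵢ)/(Σ gᵢ) = (18·-85.7 + 13·-30.7) / (18 + 13)
= -1941.70 / 31 = -62.64 mV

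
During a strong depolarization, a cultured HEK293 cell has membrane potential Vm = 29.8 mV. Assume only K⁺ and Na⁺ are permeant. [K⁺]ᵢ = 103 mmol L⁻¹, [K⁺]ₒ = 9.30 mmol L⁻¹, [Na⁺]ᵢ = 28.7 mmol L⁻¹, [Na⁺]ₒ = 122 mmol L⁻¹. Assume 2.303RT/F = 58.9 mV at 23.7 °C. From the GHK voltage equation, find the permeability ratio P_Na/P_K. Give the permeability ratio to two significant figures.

Let α = P_Na/P_K. GHK: Vm = 58.9·log₁₀[(Kₒ + α·Naₒ)/(Kᵢ + α·Naᵢ)].
10^(Vm/58.9) = 10^(29.8/58.9) = 3.2058
So 3.2058·(Kᵢ + α·Naᵢ) = Kₒ + α·Naₒ → α = (3.2058·103.0 − 9.3) / (122.0 − 3.2058·28.7)
α = (330.2 − 9.3) / (122.0 − 92.01) = 320.9/29.99 = 10.7

11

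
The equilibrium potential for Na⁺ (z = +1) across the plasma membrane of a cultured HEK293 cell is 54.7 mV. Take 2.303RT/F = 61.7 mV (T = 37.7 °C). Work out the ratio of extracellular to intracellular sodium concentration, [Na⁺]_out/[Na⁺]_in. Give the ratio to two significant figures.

7.7

log₁₀([out]/[in]) = E·z/(61.7) = 54.7 × 1 / 61.7 = 0.8865
[out]/[in] = 10^(0.8865) = 7.701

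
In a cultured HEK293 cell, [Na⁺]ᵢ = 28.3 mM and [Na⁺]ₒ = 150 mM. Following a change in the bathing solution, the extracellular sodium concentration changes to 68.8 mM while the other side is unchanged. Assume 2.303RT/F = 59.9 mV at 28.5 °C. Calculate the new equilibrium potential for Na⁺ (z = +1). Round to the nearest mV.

23 mV

After the shift: [Na⁺]_out = 68.8, [Na⁺]_in = 28.3 mM.
E_new = (59.9/1)·log₁₀(68.8/28.3) = 59.90 · (0.3858) = 23.11 mV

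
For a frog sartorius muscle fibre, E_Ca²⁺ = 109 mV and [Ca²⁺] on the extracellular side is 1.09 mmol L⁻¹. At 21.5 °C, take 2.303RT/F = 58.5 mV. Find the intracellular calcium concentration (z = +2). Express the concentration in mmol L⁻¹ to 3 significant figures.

Nernst: E = (58.5/2) · log₁₀([out]/[in]), so log₁₀([out]/[in]) = 109.0 × 2 / 58.5 = 3.7265.
[out]/[in] = 10^(3.7265) = 5327.
[in] = 1.09 / 5327 = 0.0002046 mmol L⁻¹.

0.000205 mmol L⁻¹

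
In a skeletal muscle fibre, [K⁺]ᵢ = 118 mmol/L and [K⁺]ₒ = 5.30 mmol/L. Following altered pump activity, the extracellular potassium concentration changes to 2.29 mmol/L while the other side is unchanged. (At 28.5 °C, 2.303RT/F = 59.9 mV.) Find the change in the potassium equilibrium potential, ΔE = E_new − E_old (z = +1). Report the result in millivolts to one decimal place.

E_old = (59.9/1)·log₁₀(5.30/118) = -80.72 mV
E_new = (59.9/1)·log₁₀(2.29/118) = -102.55 mV
ΔE = -102.55 − (-80.72) = -21.83 mV

-21.8 mV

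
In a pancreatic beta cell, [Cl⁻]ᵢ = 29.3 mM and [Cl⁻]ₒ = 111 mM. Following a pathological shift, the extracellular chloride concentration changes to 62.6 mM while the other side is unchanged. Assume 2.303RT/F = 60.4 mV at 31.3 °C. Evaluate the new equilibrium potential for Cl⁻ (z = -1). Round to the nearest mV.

After the shift: [Cl⁻]_out = 62.6, [Cl⁻]_in = 29.3 mM.
E_new = (60.4/-1)·log₁₀(62.6/29.3) = -60.40 · (0.3297) = -19.91 mV

-20 mV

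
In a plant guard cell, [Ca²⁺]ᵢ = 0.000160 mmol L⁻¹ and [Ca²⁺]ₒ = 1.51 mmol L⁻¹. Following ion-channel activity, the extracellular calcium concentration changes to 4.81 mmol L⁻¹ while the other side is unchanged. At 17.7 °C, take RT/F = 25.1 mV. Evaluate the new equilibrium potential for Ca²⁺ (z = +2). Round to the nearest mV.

129 mV

After the shift: [Ca²⁺]_out = 4.81, [Ca²⁺]_in = 0.000160 mmol L⁻¹.
E_new = (25.1/2)·ln(4.81/0.000160) = 12.55 · (10.3110) = 129.40 mV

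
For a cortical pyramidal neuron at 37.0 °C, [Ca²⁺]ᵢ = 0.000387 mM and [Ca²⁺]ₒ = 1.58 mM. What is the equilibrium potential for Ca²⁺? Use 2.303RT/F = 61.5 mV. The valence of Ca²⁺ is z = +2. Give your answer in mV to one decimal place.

E = (61.5/z) · log₁₀([Ca²⁺]_out/[Ca²⁺]_in) with z = +2.
= (61.5/2) · log₁₀(1.58/0.000387) = 30.75 · log₁₀(4083)
= 30.75 · (3.6109) = 111.04 mV

111.0 mV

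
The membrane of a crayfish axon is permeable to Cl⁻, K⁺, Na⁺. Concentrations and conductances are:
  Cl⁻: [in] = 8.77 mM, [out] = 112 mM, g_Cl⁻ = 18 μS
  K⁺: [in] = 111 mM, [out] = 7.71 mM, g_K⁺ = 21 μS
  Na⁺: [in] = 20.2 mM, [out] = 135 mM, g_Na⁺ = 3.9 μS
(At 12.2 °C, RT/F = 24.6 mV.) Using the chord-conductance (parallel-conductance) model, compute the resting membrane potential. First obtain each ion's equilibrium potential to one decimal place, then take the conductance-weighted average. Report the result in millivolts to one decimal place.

E_Cl⁻ = (24.6/-1)·ln(112/8.77) = -62.7 mV
E_K⁺ = (24.6/1)·ln(7.71/111) = -65.6 mV
E_Na⁺ = (24.6/1)·ln(135/20.2) = 46.7 mV
Vm = (Σ gᵢEᵢ)/(Σ gᵢ) = (18·-62.7 + 21·-65.6 + 3.9·46.7) / (18 + 21 + 3.9)
= -2324.07 / 42.9 = -54.17 mV

-54.2 mV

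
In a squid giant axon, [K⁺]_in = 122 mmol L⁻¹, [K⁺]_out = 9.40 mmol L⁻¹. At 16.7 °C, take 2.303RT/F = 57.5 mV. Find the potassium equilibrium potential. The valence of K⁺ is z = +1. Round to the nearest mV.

E = (57.5/z) · log₁₀([K⁺]_out/[K⁺]_in) with z = +1.
= (57.5/1) · log₁₀(9.40/122) = 57.50 · log₁₀(0.07705)
= 57.50 · (-1.1132) = -64.01 mV

-64 mV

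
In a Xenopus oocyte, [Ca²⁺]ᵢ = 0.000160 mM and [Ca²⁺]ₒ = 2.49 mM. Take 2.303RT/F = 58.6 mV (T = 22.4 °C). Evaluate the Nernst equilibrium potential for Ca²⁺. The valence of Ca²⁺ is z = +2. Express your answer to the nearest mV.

123 mV

E = (58.6/z) · log₁₀([Ca²⁺]_out/[Ca²⁺]_in) with z = +2.
= (58.6/2) · log₁₀(2.49/0.000160) = 29.30 · log₁₀(1.556e+04)
= 29.30 · (4.1921) = 122.83 mV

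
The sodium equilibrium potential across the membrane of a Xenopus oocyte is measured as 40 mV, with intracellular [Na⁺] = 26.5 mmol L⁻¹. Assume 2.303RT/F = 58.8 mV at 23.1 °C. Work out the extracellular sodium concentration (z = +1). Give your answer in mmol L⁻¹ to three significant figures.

127 mmol L⁻¹

Nernst: E = (58.8/1) · log₁₀([out]/[in]), so log₁₀([out]/[in]) = 40.0 × 1 / 58.8 = 0.6803.
[out]/[in] = 10^(0.6803) = 4.789.
[out] = 4.789 × 26.5 = 126.9 mmol L⁻¹.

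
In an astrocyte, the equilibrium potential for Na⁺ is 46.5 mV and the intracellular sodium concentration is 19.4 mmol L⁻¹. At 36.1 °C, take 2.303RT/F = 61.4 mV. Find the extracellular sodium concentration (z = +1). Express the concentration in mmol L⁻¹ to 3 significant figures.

Nernst: E = (61.4/1) · log₁₀([out]/[in]), so log₁₀([out]/[in]) = 46.5 × 1 / 61.4 = 0.7573.
[out]/[in] = 10^(0.7573) = 5.719.
[out] = 5.719 × 19.4 = 111 mmol L⁻¹.

111 mmol L⁻¹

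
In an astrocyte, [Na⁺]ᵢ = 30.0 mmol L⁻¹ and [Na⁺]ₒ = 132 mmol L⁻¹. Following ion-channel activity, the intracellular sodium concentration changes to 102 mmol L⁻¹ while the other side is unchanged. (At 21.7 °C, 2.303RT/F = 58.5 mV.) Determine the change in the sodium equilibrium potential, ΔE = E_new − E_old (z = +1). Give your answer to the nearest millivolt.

E_old = (58.5/1)·log₁₀(132/30.0) = 37.64 mV
E_new = (58.5/1)·log₁₀(132/102) = 6.55 mV
ΔE = 6.55 − (37.64) = -31.09 mV

-31 mV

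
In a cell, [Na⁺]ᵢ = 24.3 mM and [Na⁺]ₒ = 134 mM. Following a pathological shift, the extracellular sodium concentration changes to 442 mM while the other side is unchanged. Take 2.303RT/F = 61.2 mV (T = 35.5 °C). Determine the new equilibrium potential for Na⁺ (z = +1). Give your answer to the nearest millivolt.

After the shift: [Na⁺]_out = 442, [Na⁺]_in = 24.3 mM.
E_new = (61.2/1)·log₁₀(442/24.3) = 61.20 · (1.2598) = 77.10 mV

77 mV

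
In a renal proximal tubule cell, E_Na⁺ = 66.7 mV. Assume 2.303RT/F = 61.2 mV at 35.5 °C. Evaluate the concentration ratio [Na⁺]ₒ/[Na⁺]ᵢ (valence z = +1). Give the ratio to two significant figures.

12

log₁₀([out]/[in]) = E·z/(61.2) = 66.7 × 1 / 61.2 = 1.0899
[out]/[in] = 10^(1.0899) = 12.3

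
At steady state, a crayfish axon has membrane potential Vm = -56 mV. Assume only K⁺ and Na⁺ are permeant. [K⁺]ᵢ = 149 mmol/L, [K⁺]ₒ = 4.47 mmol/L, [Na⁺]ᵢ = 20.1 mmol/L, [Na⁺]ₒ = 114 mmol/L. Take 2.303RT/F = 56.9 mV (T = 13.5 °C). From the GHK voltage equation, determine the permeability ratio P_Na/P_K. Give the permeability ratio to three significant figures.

Let α = P_Na/P_K. GHK: Vm = 56.9·log₁₀[(Kₒ + α·Naₒ)/(Kᵢ + α·Naᵢ)].
10^(Vm/56.9) = 10^(-56.0/56.9) = 0.10371
So 0.10371·(Kᵢ + α·Naᵢ) = Kₒ + α·Naₒ → α = (0.10371·149.0 − 4.47) / (114.0 − 0.10371·20.1)
α = (15.45 − 4.47) / (114.0 − 2.085) = 10.98/111.9 = 0.09813

0.0981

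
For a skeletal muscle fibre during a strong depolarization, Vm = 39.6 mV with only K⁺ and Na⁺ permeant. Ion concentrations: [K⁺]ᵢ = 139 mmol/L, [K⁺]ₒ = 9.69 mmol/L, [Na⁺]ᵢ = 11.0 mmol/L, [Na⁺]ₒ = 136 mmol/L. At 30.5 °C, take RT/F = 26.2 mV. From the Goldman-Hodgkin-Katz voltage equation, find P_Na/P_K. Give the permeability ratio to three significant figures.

7.20

Let α = P_Na/P_K. GHK: Vm = 26.2·ln[(Kₒ + α·Naₒ)/(Kᵢ + α·Naᵢ)].
e^(Vm/26.2) = e^(39.6/26.2) = 4.5333
So 4.5333·(Kᵢ + α·Naᵢ) = Kₒ + α·Naₒ → α = (4.5333·139.0 − 9.69) / (136.0 − 4.5333·11.0)
α = (630.1 − 9.69) / (136.0 − 49.87) = 620.4/86.13 = 7.203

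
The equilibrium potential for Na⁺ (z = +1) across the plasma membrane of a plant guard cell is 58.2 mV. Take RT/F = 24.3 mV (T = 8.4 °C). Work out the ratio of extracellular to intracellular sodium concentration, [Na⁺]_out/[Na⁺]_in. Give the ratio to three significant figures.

ln([out]/[in]) = E·z/(24.3) = 58.2 × 1 / 24.3 = 2.3951
[out]/[in] = e^(2.3951) = 10.97

11.0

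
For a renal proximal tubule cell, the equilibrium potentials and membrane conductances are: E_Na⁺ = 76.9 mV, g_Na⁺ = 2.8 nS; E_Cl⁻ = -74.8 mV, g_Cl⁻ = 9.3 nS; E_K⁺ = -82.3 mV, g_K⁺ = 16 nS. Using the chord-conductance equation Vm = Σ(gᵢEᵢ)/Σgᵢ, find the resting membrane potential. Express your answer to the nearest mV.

Σ gᵢEᵢ = 2.8·(76.9) + 9.3·(-74.8) + 16·(-82.3) = -1797.12
Σ gᵢ = 2.8 + 9.3 + 16 = 28.1
Vm = -1797.12 / 28.1 = -63.95 mV

-64 mV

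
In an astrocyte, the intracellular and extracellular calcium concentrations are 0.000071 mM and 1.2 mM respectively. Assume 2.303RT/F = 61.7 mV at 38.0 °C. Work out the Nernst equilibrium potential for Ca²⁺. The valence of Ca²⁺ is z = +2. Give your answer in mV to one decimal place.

E = (61.7/z) · log₁₀([Ca²⁺]_out/[Ca²⁺]_in) with z = +2.
= (61.7/2) · log₁₀(1.2/0.000071) = 30.85 · log₁₀(1.69e+04)
= 30.85 · (4.2279) = 130.43 mV

130.4 mV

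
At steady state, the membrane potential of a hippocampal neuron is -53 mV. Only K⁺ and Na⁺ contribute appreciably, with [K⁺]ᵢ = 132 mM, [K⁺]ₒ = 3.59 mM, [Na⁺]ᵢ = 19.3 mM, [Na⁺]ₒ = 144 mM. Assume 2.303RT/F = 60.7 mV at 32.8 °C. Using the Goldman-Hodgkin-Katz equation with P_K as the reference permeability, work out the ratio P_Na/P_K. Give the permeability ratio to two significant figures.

Let α = P_Na/P_K. GHK: Vm = 60.7·log₁₀[(Kₒ + α·Naₒ)/(Kᵢ + α·Naᵢ)].
10^(Vm/60.7) = 10^(-53.0/60.7) = 0.13392
So 0.13392·(Kᵢ + α·Naᵢ) = Kₒ + α·Naₒ → α = (0.13392·132.0 − 3.59) / (144.0 − 0.13392·19.3)
α = (17.68 − 3.59) / (144.0 − 2.585) = 14.09/141.4 = 0.09962

0.10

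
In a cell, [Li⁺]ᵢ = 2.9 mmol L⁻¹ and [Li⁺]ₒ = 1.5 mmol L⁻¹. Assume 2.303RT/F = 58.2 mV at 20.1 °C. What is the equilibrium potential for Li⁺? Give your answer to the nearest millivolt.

-17 mV

E = (58.2/z) · log₁₀([Li⁺]_out/[Li⁺]_in) with z = +1.
= (58.2/1) · log₁₀(1.5/2.9) = 58.20 · log₁₀(0.5172)
= 58.20 · (-0.2863) = -16.66 mV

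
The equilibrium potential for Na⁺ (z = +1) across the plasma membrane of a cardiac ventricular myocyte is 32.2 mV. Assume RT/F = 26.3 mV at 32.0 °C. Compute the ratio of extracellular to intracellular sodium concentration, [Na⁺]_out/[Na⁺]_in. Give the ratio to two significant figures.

3.4

ln([out]/[in]) = E·z/(26.3) = 32.2 × 1 / 26.3 = 1.2243
[out]/[in] = e^(1.2243) = 3.402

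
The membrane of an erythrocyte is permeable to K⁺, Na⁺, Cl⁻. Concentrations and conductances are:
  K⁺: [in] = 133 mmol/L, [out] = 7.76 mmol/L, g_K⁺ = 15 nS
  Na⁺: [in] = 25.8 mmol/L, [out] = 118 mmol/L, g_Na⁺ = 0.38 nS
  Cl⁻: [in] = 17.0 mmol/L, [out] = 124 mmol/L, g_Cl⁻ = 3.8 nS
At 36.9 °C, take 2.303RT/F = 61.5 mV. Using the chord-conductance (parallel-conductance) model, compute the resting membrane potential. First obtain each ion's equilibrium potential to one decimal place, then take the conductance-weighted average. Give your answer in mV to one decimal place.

E_K⁺ = (61.5/1)·log₁₀(7.76/133) = -75.9 mV
E_Na⁺ = (61.5/1)·log₁₀(118/25.8) = 40.6 mV
E_Cl⁻ = (61.5/-1)·log₁₀(124/17.0) = -53.1 mV
Vm = (Σ gᵢEᵢ)/(Σ gᵢ) = (15·-75.9 + 0.38·40.6 + 3.8·-53.1) / (15 + 0.38 + 3.8)
= -1324.85 / 19.18 = -69.07 mV

-69.1 mV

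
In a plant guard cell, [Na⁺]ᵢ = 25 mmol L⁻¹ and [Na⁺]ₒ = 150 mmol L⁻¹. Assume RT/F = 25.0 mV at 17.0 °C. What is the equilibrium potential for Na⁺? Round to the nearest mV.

E = (25.0/z) · ln([Na⁺]_out/[Na⁺]_in) with z = +1.
= (25.0/1) · ln(150/25) = 25.00 · ln(6)
= 25.00 · (1.7918) = 44.79 mV

45 mV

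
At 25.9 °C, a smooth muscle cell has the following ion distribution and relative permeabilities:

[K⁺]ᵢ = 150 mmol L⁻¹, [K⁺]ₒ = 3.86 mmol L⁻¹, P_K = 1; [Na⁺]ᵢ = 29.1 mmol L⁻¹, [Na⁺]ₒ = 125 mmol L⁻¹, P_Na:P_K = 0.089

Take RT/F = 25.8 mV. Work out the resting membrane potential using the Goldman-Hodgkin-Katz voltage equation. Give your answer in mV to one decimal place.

-59.9 mV

Vm = 25.8 · ln[(Σ P·[cation]ₒ + Σ P·[anion]ᵢ) / (Σ P·[cation]ᵢ + Σ P·[anion]ₒ)]
Numerator = 1×3.86 + 0.089×125 = 14.98
Denominator = 1×150 + 0.089×29.1 = 152.6
Vm = 25.8 · ln(0.098204) = 25.8 × (-2.3207) = -59.87 mV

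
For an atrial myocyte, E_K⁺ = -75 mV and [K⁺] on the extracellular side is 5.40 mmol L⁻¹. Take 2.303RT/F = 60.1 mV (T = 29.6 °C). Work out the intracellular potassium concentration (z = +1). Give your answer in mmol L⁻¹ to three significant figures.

95.6 mmol L⁻¹

Nernst: E = (60.1/1) · log₁₀([out]/[in]), so log₁₀([out]/[in]) = -75.0 × 1 / 60.1 = -1.2479.
[out]/[in] = 10^(-1.2479) = 0.0565.
[in] = 5.40 / 0.0565 = 95.57 mmol L⁻¹.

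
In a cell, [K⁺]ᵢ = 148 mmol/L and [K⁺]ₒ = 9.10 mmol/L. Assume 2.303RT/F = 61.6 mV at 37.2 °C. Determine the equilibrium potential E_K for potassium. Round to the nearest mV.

E = (61.6/z) · log₁₀([K⁺]_out/[K⁺]_in) with z = +1.
= (61.6/1) · log₁₀(9.10/148) = 61.60 · log₁₀(0.06149)
= 61.60 · (-1.2112) = -74.61 mV

-75 mV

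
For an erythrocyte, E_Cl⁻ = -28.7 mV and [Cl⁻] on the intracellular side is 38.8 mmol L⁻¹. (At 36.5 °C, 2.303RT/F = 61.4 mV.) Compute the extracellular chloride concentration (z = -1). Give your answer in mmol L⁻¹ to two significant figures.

Nernst: E = (61.4/-1) · log₁₀([out]/[in]), so log₁₀([out]/[in]) = -28.7 × -1 / 61.4 = 0.4674.
[out]/[in] = 10^(0.4674) = 2.934.
[out] = 2.934 × 38.8 = 113.8 mmol L⁻¹.

110 mmol L⁻¹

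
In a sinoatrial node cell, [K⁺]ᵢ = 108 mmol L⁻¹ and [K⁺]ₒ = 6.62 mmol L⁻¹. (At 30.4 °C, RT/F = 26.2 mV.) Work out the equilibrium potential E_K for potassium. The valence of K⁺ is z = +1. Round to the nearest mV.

-73 mV

E = (26.2/z) · ln([K⁺]_out/[K⁺]_in) with z = +1.
= (26.2/1) · ln(6.62/108) = 26.20 · ln(0.0613)
= 26.20 · (-2.7920) = -73.15 mV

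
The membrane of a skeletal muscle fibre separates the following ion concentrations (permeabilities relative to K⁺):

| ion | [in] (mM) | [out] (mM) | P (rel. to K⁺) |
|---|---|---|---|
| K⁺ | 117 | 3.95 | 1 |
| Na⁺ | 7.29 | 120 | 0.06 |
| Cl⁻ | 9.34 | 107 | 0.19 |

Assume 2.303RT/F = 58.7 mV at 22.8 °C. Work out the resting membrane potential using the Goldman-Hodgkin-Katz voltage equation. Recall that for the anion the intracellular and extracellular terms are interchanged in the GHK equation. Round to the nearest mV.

Vm = 58.7 · log₁₀[(Σ P·[cation]ₒ + Σ P·[anion]ᵢ) / (Σ P·[cation]ᵢ + Σ P·[anion]ₒ)]
Numerator = 1×3.95 + 0.06×120 + 0.19×9.34 = 12.92
Denominator = 1×117 + 0.06×7.29 + 0.19×107 = 137.8
Vm = 58.7 · log₁₀(0.093815) = 58.7 × (-1.0277) = -60.33 mV

-60 mV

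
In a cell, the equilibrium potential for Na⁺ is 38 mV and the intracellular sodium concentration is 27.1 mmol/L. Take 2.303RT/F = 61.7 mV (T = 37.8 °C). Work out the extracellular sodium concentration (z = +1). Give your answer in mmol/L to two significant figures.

110 mmol/L

Nernst: E = (61.7/1) · log₁₀([out]/[in]), so log₁₀([out]/[in]) = 38.0 × 1 / 61.7 = 0.6159.
[out]/[in] = 10^(0.6159) = 4.129.
[out] = 4.129 × 27.1 = 111.9 mmol/L.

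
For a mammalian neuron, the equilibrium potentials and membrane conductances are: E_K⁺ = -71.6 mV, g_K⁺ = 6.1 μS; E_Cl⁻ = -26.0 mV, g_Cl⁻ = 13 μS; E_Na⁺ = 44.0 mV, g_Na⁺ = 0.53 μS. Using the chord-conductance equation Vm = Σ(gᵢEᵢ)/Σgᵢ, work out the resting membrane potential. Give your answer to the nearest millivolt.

-38 mV

Σ gᵢEᵢ = 6.1·(-71.6) + 13·(-26.0) + 0.53·(44.0) = -751.44
Σ gᵢ = 6.1 + 13 + 0.53 = 19.63
Vm = -751.44 / 19.63 = -38.28 mV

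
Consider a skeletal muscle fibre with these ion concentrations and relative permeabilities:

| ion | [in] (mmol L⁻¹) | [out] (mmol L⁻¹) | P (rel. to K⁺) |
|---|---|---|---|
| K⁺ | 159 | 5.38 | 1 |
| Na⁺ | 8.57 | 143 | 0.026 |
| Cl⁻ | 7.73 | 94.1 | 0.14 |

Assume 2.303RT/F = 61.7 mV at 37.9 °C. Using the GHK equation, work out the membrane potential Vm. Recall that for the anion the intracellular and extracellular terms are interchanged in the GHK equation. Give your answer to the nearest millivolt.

-76 mV

Vm = 61.7 · log₁₀[(Σ P·[cation]ₒ + Σ P·[anion]ᵢ) / (Σ P·[cation]ᵢ + Σ P·[anion]ₒ)]
Numerator = 1×5.38 + 0.026×143 + 0.14×7.73 = 10.18
Denominator = 1×159 + 0.026×8.57 + 0.14×94.1 = 172.4
Vm = 61.7 · log₁₀(0.059051) = 61.7 × (-1.2288) = -75.82 mV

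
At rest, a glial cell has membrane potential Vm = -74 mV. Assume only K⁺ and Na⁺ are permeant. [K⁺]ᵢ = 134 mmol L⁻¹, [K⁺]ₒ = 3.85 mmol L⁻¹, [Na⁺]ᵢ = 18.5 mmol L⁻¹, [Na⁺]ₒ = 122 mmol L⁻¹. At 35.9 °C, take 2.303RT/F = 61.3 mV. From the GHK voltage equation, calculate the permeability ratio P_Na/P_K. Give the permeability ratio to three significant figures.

Let α = P_Na/P_K. GHK: Vm = 61.3·log₁₀[(Kₒ + α·Naₒ)/(Kᵢ + α·Naᵢ)].
10^(Vm/61.3) = 10^(-74.0/61.3) = 0.062061
So 0.062061·(Kᵢ + α·Naᵢ) = Kₒ + α·Naₒ → α = (0.062061·134.0 − 3.85) / (122.0 − 0.062061·18.5)
α = (8.316 − 3.85) / (122.0 − 1.148) = 4.466/120.9 = 0.03696

0.0370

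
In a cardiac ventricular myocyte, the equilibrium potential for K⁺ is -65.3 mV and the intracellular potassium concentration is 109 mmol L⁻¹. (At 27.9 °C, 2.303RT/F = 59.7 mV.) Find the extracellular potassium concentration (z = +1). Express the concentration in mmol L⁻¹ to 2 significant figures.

8.8 mmol L⁻¹

Nernst: E = (59.7/1) · log₁₀([out]/[in]), so log₁₀([out]/[in]) = -65.3 × 1 / 59.7 = -1.0938.
[out]/[in] = 10^(-1.0938) = 0.08057.
[out] = 0.08057 × 109 = 8.783 mmol L⁻¹.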